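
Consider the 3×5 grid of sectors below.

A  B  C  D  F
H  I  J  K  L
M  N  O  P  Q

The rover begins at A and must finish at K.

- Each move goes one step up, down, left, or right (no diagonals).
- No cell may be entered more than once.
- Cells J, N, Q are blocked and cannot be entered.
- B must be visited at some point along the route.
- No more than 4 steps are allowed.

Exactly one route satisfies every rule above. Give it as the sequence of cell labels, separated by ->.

The 4-move cap with required stops at B leaves no slack for detours.
Route from A: right 3 to D, down 1 to K — 4 moves in all.
Check: all required cells visited; 4 ≤ 4 moves.

A -> B -> C -> D -> K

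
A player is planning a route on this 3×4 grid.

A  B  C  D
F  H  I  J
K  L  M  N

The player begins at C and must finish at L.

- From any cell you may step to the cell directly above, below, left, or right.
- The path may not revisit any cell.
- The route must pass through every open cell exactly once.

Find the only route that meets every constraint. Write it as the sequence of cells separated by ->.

Need to visit all 12 open cells exactly once, starting at C and ending at L.
Route from C: right to D, 2× down (reaching N), left to M, up to I, left to H, up to B, left to A, 2× down (reaching K), right to L — 11 moves in all.
Check: all 12 open cells covered.

C -> D -> J -> N -> M -> I -> H -> B -> A -> F -> K -> L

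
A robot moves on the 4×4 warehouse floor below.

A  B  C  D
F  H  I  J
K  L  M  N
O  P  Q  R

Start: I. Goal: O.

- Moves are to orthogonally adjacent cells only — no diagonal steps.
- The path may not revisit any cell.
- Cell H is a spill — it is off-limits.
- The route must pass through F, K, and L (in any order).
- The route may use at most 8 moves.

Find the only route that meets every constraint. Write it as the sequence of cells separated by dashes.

I - C - B - A - F - K - L - P - O

The budget equals the shortest possible length, so every move has to be on a shortest route through the required cells.
Route from I: up 1 to C, left 2 to A, down 2 to K, right 1 to L, down 1 to P, left 1 to O — 8 moves in all.
Check: all required cells visited; 8 ≤ 8 moves.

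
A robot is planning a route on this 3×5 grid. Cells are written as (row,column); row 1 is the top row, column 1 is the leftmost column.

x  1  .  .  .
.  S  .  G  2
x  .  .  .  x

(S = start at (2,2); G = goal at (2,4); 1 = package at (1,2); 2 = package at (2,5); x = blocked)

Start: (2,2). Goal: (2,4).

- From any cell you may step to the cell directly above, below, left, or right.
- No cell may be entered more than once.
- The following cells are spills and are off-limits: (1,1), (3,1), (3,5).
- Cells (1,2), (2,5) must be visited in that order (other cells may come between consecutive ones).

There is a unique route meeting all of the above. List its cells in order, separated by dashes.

The waypoints must appear in the order (1,2), (2,5), with no cell reused.
Route from (2,2): up 1 to (1,2), right 3 to (1,5), down 1 to (2,5), left 1 to (2,4) — 6 moves in all.
Check: order respected (1 at step 1, 2 at step 5).

(2,2) - (1,2) - (1,3) - (1,4) - (1,5) - (2,5) - (2,4)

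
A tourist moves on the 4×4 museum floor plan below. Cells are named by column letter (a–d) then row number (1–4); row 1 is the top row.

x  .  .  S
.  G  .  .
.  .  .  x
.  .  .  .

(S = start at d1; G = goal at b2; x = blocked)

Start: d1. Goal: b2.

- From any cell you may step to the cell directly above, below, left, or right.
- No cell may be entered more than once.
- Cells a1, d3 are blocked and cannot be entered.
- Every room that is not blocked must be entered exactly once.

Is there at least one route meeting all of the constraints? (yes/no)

Cell d4 has only one open neighbour but is neither the start nor the goal, so a Hamiltonian route would have to both enter and leave it through the same neighbour — impossible without revisiting.

no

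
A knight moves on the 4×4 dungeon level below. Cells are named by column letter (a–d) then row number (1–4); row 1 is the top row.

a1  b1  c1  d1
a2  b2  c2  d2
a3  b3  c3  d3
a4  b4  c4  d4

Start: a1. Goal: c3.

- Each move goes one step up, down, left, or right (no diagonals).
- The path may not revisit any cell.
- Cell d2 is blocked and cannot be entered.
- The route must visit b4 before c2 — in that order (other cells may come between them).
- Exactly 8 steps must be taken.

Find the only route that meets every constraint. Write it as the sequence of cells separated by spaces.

The waypoints must appear in the order b4, c2, with no cell reused.
Route from a1: down 3 to a4, right 1 to b4, up 2 to b2, right 1 to c2, down 1 to c3 — 8 moves in all.
Check: order respected (b4 at step 4, c2 at step 7); 8 moves as required.

a1 a2 a3 a4 b4 b3 b2 c2 c3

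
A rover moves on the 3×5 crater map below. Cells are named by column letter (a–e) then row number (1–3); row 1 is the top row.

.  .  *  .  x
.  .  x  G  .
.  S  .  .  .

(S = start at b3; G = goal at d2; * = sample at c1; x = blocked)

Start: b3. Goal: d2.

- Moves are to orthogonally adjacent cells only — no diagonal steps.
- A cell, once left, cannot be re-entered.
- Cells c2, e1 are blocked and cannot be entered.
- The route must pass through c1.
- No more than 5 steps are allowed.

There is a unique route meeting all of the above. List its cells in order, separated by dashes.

b3 - b2 - b1 - c1 - d1 - d2

Any route must reach c1 and still end at d2 within 5 moves, so the order of the required stops is forced.
Route from b3: 2× up (reaching b1), 2× right (reaching d1), down to d2 — 5 moves in all.
Check: all required cells visited; 5 ≤ 5 moves.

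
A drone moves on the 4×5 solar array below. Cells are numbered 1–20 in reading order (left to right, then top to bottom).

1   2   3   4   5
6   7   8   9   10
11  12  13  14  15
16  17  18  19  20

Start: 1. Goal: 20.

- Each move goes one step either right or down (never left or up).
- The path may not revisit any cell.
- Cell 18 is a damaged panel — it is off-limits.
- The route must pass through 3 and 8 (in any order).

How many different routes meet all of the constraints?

A right/down-only route from 1 to 20 makes exactly 3 down-moves and 4 right-moves in some order.
With no other constraints that would be C(7,3) = 35 routes.
A monotone route can only reach the required cells in the order 3, 8, so split there and multiply the segment counts (each segment already excludes blocked cells): 1→3: 1; 3→8: 1; 8→20: 5; product = 5.
That gives 5 routes.

5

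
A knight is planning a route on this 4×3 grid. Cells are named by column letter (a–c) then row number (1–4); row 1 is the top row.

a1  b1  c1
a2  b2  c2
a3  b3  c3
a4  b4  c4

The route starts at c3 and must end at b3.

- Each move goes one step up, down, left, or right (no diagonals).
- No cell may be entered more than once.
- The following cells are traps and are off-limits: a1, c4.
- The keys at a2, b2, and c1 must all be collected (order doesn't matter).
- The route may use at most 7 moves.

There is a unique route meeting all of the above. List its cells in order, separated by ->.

The budget equals the shortest possible length, so every move has to be on a shortest route through the required cells.
Route from c3: up 2 to c1, left 1 to b1, down 1 to b2, left 1 to a2, down 1 to a3, right 1 to b3 — 7 moves in all.
Check: all required cells visited; 7 ≤ 7 moves.

c3 -> c2 -> c1 -> b1 -> b2 -> a2 -> a3 -> b3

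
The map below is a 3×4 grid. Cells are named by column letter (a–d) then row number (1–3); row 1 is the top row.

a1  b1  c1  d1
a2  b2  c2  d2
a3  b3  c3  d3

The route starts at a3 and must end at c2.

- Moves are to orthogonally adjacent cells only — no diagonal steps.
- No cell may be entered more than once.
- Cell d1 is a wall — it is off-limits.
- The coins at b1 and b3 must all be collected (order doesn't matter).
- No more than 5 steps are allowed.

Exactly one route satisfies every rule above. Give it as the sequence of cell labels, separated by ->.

The budget equals the shortest possible length, so every move has to be on a shortest route through the required cells.
Route from a3: right 1 to b3, up 2 to b1, right 1 to c1, down 1 to c2 — 5 moves in all.
Check: all required cells visited; 5 ≤ 5 moves.

a3 -> b3 -> b2 -> b1 -> c1 -> c2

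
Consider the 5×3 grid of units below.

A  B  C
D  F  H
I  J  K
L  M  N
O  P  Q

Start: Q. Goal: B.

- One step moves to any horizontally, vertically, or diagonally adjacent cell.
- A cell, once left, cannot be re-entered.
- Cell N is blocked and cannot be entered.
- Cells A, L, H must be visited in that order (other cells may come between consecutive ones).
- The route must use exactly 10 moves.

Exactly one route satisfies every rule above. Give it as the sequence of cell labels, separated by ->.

The waypoints must appear in the order A, L, H, with no cell reused.
Route from Q: up-left 1 to M, up-right 1 to K, up-left 2 to A, down 3 to L, up-right 2 to H, up-left 1 to B — 10 moves in all.
Check: order respected (A at step 4, L at step 7, H at step 9); 10 moves as required.

Q -> M -> K -> F -> A -> D -> I -> L -> J -> H -> B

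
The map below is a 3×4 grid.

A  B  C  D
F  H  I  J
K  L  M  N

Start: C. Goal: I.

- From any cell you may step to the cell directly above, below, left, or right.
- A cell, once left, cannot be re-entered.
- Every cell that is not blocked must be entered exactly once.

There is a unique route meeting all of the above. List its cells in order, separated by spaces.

Need to visit all 12 open cells exactly once, starting at C and ending at I.
Cell D has only two open neighbours (J and C), so the path must pass straight through it: one of those is the cell it's entered from and the other is where it exits.
Route from C: right to D, 2× down (reaching N), 3× left (reaching K), 2× up (reaching A), right to B, down to H, right to I — 11 moves in all.
Check: all 12 open cells covered.

C D J N M L K F A B H I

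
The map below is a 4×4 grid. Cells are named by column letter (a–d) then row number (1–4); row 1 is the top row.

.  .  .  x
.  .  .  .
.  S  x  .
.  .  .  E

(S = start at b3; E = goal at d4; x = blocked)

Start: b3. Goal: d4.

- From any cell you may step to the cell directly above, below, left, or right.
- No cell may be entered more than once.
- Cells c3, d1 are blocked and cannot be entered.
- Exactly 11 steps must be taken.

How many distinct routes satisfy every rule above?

4

Need simple routes of exactly 11 moves from b3 to d4 (Manhattan distance 3, so 4 moves are spent on a detour and 4 undoing it).
Enumerating: b3 b2 c2 c1 b1 a1 a2 a3 a4 b4 c4 d4 | b3 b4 a4 a3 a2 a1 b1 b2 c2 d2 d3 d4 | b3 b4 a4 a3 a2 a1 b1 c1 c2 d2 d3 d4 | b3 b4 a4 a3 a2 b2 b1 c1 c2 d2 d3 d4.
That gives 4 routes.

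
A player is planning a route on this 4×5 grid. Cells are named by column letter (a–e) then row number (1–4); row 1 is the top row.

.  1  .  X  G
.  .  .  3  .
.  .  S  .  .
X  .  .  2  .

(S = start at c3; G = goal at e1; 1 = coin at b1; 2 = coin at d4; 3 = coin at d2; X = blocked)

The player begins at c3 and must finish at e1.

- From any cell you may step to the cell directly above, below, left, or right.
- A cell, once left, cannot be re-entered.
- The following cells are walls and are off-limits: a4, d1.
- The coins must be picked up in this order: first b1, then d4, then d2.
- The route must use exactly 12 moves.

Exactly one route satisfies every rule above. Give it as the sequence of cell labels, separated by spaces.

The waypoints must appear in the order b1, d4, d2, with no cell reused.
Route from c3: 2× up (reaching c1), left to b1, 3× down (reaching b4), 2× right (reaching d4), 2× up (reaching d2), right to e2, up to e1 — 12 moves in all.
Check: order respected (1 at step 3, 2 at step 8, 3 at step 10); 12 moves as required.

c3 c2 c1 b1 b2 b3 b4 c4 d4 d3 d2 e2 e1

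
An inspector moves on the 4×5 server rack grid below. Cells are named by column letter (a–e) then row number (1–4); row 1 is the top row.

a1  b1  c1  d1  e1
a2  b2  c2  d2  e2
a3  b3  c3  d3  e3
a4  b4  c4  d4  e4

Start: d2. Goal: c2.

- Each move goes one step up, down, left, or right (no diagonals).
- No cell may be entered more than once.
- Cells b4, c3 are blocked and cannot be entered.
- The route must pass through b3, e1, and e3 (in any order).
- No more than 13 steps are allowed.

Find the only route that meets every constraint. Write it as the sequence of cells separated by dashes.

The budget equals the shortest possible length, so every move has to be on a shortest route through the required cells.
Route from d2: down 1 to d3, right 1 to e3, up 2 to e1, left 4 to a1, down 2 to a3, right 1 to b3, up 1 to b2, right 1 to c2 — 13 moves in all.
Check: all required cells visited; 13 ≤ 13 moves.

d2 - d3 - e3 - e2 - e1 - d1 - c1 - b1 - a1 - a2 - a3 - b3 - b2 - c2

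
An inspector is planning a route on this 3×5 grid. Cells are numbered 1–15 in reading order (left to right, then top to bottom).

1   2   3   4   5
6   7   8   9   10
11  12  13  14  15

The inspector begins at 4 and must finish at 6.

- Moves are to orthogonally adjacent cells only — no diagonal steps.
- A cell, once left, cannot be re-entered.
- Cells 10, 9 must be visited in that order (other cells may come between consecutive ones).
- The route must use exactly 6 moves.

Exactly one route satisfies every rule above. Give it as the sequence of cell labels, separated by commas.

The waypoints must appear in the order 10, 9, with no cell reused.
Route from 4: right 1 to 5, down 1 to 10, left 4 to 6 — 6 moves in all.
Check: order respected (10 at step 2, 9 at step 3); 6 moves as required.

4, 5, 10, 9, 8, 7, 6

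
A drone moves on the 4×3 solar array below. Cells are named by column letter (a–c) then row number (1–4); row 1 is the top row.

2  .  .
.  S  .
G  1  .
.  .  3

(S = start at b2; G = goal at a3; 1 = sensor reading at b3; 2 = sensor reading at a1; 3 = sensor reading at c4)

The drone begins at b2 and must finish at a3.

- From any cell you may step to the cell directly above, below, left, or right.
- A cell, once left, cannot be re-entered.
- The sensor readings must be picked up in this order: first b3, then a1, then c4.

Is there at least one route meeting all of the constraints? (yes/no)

Ignoring the required order, 2 revisit-free routes from b2 to a3 pass through all of b3, a1, and c4; the waypoint orders that occur are b3 → c4 → a1 (1); a1 → c4 → b3 (1) — never b3 → a1 → c4.

no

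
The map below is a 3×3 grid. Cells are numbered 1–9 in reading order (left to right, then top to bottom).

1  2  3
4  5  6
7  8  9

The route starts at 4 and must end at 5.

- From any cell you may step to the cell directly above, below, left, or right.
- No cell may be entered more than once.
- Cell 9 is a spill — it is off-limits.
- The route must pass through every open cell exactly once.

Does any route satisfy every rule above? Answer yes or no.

Exhausting the options from 4, every branch either dead-ends against blocked cells, would have to re-enter a cell already used, or reaches the goal with a constraint still unmet.

no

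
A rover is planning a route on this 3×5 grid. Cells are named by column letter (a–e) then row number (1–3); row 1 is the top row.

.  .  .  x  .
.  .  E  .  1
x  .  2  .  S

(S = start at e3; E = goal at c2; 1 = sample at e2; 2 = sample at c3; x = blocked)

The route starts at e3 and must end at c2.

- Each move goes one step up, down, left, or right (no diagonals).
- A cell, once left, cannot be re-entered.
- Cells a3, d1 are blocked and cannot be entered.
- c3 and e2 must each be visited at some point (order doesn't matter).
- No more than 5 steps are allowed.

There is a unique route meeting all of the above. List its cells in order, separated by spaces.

The 5-move cap with required stops at c3, e2 leaves no slack for detours.
Route from e3: up 1 to e2, left 1 to d2, down 1 to d3, left 1 to c3, up 1 to c2 — 5 moves in all.
Check: all required cells visited; 5 ≤ 5 moves.

e3 e2 d2 d3 c3 c2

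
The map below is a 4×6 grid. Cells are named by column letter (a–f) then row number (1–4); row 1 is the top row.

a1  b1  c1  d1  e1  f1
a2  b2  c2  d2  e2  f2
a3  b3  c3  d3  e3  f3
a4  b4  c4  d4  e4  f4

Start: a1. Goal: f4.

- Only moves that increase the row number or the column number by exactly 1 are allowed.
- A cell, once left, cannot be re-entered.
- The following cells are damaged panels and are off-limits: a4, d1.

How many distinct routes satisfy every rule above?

45

A right/down-only route from a1 to f4 makes exactly 3 down-moves and 5 right-moves in some order.
With no other constraints that would be C(8,3) = 56 routes.
Subtract routes through each blocked cell (inclusion–exclusion for overlaps): − through d1: 10 − through a4: 1 → 45.
That gives 45 routes.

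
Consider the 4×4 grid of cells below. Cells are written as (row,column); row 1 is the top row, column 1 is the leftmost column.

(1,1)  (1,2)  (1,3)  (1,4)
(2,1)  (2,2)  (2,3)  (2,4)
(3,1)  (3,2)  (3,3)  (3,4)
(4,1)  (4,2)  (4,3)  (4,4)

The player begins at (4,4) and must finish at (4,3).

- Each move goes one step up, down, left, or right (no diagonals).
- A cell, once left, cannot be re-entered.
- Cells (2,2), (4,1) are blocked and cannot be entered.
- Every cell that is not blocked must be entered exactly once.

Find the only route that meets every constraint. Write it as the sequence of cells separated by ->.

(4,4) -> (3,4) -> (3,3) -> (2,3) -> (2,4) -> (1,4) -> (1,3) -> (1,2) -> (1,1) -> (2,1) -> (3,1) -> (3,2) -> (4,2) -> (4,3)

Need to visit all 14 open cells exactly once, starting at (4,4) and ending at (4,3).
Cell (4,2) has only two open neighbours ((3,2) and (4,3)), so the path must pass straight through it: one of those is the cell it's entered from and the other is where it exits.
Route from (4,4): up to (3,4), left to (3,3), up to (2,3), right to (2,4), up to (1,4), 3× left (reaching (1,1)), 2× down (reaching (3,1)), right to (3,2), down to (4,2), right to (4,3) — 13 moves in all.
Check: all 14 open cells covered.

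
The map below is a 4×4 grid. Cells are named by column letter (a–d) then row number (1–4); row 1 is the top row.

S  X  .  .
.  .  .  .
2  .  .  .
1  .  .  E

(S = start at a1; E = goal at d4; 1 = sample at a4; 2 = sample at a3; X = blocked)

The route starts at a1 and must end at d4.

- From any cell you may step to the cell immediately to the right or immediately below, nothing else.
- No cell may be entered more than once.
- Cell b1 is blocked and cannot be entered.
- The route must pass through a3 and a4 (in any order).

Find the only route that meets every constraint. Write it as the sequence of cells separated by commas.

a1, a2, a3, a4, b4, c4, d4

Moves only go right or down, so the column and row indices never decrease.
Route from a1: down 3 to a4, right 3 to d4 — 6 moves in all.
Check: all required cells visited.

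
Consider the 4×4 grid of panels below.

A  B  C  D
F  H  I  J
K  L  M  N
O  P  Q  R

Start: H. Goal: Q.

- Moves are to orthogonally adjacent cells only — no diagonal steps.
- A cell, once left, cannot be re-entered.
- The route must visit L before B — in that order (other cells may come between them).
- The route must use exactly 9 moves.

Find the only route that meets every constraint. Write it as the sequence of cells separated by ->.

The waypoints must appear in the order L, B, with no cell reused.
Route from H: down to L, left to K, 2× up (reaching A), 2× right (reaching C), 3× down (reaching Q) — 9 moves in all.
Check: order respected (L at step 1, B at step 5); 9 moves as required.

H -> L -> K -> F -> A -> B -> C -> I -> M -> Q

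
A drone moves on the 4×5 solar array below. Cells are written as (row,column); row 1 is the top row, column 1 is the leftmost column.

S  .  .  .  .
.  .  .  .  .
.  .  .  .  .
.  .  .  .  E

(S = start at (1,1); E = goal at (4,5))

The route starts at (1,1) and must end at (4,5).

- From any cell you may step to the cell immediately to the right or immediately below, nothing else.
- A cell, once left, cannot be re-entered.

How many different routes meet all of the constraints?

35

A right/down-only route from (1,1) to (4,5) makes exactly 3 down-moves and 4 right-moves in some order.
With no other constraints that would be C(7,3) = 35 routes.
That gives 35 routes.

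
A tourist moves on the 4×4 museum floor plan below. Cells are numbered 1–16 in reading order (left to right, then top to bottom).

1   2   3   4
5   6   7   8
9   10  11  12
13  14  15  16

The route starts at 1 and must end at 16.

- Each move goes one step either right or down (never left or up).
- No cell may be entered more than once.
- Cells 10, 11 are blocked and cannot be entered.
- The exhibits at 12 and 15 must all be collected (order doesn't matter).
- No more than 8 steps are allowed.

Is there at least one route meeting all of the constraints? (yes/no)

no

15 is below but to the left of 12: going 12 → 15 would need a leftward move and 15 → 12 an upward move, so no right/down-only route can visit both required cells.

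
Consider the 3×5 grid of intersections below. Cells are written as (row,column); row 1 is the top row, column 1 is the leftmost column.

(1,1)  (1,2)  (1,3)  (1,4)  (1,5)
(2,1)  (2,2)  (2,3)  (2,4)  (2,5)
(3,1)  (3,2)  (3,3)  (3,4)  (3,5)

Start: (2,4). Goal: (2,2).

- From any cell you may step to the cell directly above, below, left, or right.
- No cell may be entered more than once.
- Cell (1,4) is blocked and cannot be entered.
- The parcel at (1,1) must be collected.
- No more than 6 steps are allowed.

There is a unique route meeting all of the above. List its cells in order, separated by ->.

(2,4) -> (2,3) -> (1,3) -> (1,2) -> (1,1) -> (2,1) -> (2,2)

The 6-move cap with required stops at (1,1) leaves no slack for detours.
Route from (2,4): left 1 to (2,3), up 1 to (1,3), left 2 to (1,1), down 1 to (2,1), right 1 to (2,2) — 6 moves in all.
Check: all required cells visited; 6 ≤ 6 moves.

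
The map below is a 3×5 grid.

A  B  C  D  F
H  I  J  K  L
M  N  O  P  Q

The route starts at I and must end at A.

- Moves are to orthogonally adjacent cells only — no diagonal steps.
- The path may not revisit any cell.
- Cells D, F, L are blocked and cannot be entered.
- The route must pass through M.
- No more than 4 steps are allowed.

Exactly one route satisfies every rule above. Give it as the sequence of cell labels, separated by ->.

I -> N -> M -> H -> A

The 4-move cap with required stops at M leaves no slack for detours.
Route from I: down to N, left to M, 2× up (reaching A) — 4 moves in all.
Check: all required cells visited; 4 ≤ 4 moves.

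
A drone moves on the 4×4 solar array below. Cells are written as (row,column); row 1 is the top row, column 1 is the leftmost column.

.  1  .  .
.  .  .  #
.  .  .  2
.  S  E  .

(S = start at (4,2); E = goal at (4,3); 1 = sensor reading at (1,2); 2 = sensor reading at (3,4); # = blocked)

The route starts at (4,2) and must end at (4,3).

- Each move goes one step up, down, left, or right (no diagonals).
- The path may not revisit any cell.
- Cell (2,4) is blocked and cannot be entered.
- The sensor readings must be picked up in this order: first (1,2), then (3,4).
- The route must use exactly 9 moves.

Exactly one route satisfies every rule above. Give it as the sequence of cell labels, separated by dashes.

The waypoints must appear in the order (1,2), (3,4), with no cell reused.
Route from (4,2): up 3 to (1,2), right 1 to (1,3), down 2 to (3,3), right 1 to (3,4), down 1 to (4,4), left 1 to (4,3) — 9 moves in all.
Check: order respected (1 at step 3, 2 at step 7); 9 moves as required.

(4,2) - (3,2) - (2,2) - (1,2) - (1,3) - (2,3) - (3,3) - (3,4) - (4,4) - (4,3)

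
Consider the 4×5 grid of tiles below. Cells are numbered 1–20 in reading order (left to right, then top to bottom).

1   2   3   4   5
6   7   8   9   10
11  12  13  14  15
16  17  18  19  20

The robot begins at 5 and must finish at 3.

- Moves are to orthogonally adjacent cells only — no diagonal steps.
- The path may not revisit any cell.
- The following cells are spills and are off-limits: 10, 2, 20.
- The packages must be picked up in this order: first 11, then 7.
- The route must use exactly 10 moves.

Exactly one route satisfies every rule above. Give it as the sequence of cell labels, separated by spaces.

5 4 9 14 13 12 11 6 7 8 3

The waypoints must appear in the order 11, 7, with no cell reused.
Route from 5: left 1 to 4, down 2 to 14, left 3 to 11, up 1 to 6, right 2 to 8, up 1 to 3 — 10 moves in all.
Check: order respected (11 at step 6, 7 at step 8); 10 moves as required.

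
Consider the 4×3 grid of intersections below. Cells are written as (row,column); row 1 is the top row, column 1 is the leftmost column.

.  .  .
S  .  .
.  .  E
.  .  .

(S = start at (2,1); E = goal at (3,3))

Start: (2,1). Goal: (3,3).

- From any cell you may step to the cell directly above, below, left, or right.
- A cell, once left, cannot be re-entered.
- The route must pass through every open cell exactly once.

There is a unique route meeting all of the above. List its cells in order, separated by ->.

Need to visit all 12 open cells exactly once, starting at (2,1) and ending at (3,3).
Cell (1,3) has only two open neighbours ((2,3) and (1,2)), so the path must pass straight through it: one of those is the cell it's entered from and the other is where it exits.
Route from (2,1): up 1 to (1,1), right 2 to (1,3), down 1 to (2,3), left 1 to (2,2), down 1 to (3,2), left 1 to (3,1), down 1 to (4,1), right 2 to (4,3), up 1 to (3,3) — 11 moves in all.
Check: all 12 open cells covered.

(2,1) -> (1,1) -> (1,2) -> (1,3) -> (2,3) -> (2,2) -> (3,2) -> (3,1) -> (4,1) -> (4,2) -> (4,3) -> (3,3)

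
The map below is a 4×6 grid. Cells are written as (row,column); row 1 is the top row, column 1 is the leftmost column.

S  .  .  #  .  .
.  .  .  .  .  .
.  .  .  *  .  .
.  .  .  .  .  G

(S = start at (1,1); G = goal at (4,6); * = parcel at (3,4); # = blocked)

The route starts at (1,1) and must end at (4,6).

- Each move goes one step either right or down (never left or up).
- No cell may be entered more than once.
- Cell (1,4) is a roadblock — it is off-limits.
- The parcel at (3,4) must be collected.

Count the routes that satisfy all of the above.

A right/down-only route from (1,1) to (4,6) makes exactly 3 down-moves and 5 right-moves in some order.
With no other constraints that would be C(8,3) = 56 routes.
Split at (3,4) and multiply the segment counts (each segment already excludes blocked cells): (1,1)→(3,4): 9; (3,4)→(4,6): 3; product = 27.
That gives 27 routes.

27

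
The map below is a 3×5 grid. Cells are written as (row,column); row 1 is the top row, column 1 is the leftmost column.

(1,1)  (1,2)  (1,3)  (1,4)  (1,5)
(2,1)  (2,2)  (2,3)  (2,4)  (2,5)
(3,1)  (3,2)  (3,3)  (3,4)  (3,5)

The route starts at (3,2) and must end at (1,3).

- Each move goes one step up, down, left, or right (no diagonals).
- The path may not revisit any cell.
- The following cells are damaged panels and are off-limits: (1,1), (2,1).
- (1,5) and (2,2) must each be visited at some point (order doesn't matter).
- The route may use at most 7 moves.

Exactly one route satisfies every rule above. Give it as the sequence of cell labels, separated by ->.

The budget equals the shortest possible length, so every move has to be on a shortest route through the required cells.
Route from (3,2): up 1 to (2,2), right 3 to (2,5), up 1 to (1,5), left 2 to (1,3) — 7 moves in all.
Check: all required cells visited; 7 ≤ 7 moves.

(3,2) -> (2,2) -> (2,3) -> (2,4) -> (2,5) -> (1,5) -> (1,4) -> (1,3)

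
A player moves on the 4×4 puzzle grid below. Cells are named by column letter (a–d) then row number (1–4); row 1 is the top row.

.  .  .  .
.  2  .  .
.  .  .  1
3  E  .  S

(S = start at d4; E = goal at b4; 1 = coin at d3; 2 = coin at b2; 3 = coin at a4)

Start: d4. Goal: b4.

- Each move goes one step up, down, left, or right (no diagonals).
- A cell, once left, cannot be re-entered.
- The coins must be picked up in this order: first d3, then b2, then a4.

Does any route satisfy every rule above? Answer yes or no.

One route that works: d4 → d3 → d2 → c2 → b2 → b3 → a3 → a4 → b4.

yes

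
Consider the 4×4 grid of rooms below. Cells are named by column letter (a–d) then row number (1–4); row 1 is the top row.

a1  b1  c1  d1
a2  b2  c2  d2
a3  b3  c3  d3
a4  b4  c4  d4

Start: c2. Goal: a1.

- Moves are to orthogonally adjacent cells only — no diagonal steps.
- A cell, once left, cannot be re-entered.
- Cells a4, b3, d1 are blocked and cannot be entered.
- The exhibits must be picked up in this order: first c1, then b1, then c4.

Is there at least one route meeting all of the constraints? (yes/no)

Every way from c4 onward to a1 runs back through c2, which the route has already used — so it cannot be completed without a revisit.

no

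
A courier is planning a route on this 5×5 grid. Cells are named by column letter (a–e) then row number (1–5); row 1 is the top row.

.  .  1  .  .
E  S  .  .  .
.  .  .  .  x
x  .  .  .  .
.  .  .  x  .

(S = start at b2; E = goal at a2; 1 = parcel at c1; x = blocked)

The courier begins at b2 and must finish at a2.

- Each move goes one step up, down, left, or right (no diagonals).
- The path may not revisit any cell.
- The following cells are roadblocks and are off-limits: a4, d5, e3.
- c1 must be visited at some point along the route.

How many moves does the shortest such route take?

5

Any route passes through c1 somewhere between b2 and a2. Summing Manhattan distances along the two legs (b2 → c1 → a2) gives a lower bound of 2 + 3 = 5 moves.
A route of 5 moves achieves this: b2 → c2 → c1 → b1 → a1 → a2.
Since 5 matches the lower bound, it is optimal.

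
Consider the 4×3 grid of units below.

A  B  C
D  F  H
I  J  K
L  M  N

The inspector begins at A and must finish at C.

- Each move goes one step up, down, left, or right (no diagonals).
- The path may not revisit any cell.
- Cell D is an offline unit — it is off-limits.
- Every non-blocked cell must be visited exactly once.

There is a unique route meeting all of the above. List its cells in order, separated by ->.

Need to visit all 11 open cells exactly once, starting at A and ending at C.
Cell I has only two open neighbours (L and J), so the path must pass straight through it: one of those is the cell it's entered from and the other is where it exits.
Route from A: right to B, 2× down (reaching J), left to I, down to L, 2× right (reaching N), 3× up (reaching C) — 10 moves in all.
Check: all 11 open cells covered.

A -> B -> F -> J -> I -> L -> M -> N -> K -> H -> C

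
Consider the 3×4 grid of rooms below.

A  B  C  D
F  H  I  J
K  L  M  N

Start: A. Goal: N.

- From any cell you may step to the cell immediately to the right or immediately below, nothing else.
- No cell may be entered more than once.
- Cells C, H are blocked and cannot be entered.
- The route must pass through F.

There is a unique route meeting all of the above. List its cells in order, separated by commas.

A, F, K, L, M, N

Moves only go right or down, so the column and row indices never decrease.
Route from A: 2× down (reaching K), 3× right (reaching N) — 5 moves in all.
Check: all required cells visited.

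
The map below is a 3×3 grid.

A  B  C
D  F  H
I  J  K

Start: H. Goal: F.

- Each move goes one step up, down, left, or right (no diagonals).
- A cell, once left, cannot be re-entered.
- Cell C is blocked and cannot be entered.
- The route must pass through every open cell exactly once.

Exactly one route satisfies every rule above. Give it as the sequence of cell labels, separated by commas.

H, K, J, I, D, A, B, F

Need to visit all 8 open cells exactly once, starting at H and ending at F.
Cell A has only two open neighbours (D and B), so the path must pass straight through it: one of those is the cell it's entered from and the other is where it exits.
Route from H: down 1 to K, left 2 to I, up 2 to A, right 1 to B, down 1 to F — 7 moves in all.
Check: all 8 open cells covered.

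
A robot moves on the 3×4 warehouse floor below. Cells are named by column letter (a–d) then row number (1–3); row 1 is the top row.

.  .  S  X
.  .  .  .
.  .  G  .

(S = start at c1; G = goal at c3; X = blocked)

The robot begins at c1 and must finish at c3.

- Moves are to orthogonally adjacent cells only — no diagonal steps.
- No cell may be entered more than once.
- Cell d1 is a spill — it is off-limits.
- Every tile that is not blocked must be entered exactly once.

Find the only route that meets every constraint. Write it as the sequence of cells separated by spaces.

c1 b1 a1 a2 a3 b3 b2 c2 d2 d3 c3

Need to visit all 11 open cells exactly once, starting at c1 and ending at c3.
Cell a3 has only two open neighbours (a2 and b3), so the path must pass straight through it: one of those is the cell it's entered from and the other is where it exits.
Route from c1: left 2 to a1, down 2 to a3, right 1 to b3, up 1 to b2, right 2 to d2, down 1 to d3, left 1 to c3 — 10 moves in all.
Check: all 11 open cells covered.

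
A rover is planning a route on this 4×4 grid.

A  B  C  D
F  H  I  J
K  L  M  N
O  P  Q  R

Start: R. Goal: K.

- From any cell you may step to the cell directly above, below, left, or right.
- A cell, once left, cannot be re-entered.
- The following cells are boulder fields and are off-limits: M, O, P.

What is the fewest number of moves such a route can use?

The Manhattan distance from R to K is |4−3| + |4−1| = 4, so at least 4 moves are needed.
That bound ignores the blocked cells. Measuring each leg by the fewest moves that actually steer around them (R→K: 6) raises the lower bound to 6.
A route of 6 moves exists: R → N → J → I → H → L → K.
Since 6 matches that lower bound, it is optimal.

6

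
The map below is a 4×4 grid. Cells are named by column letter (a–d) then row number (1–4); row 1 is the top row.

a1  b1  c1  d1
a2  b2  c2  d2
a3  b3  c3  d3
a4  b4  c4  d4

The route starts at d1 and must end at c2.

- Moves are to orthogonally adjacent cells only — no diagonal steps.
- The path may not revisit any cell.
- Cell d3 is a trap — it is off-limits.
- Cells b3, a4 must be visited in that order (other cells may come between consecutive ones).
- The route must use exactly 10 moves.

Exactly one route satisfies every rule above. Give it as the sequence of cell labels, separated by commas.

The waypoints must appear in the order b3, a4, with no cell reused.
Route from d1: left 2 to b1, down 2 to b3, left 1 to a3, down 1 to a4, right 2 to c4, up 2 to c2 — 10 moves in all.
Check: order respected (b3 at step 4, a4 at step 6); 10 moves as required.

d1, c1, b1, b2, b3, a3, a4, b4, c4, c3, c2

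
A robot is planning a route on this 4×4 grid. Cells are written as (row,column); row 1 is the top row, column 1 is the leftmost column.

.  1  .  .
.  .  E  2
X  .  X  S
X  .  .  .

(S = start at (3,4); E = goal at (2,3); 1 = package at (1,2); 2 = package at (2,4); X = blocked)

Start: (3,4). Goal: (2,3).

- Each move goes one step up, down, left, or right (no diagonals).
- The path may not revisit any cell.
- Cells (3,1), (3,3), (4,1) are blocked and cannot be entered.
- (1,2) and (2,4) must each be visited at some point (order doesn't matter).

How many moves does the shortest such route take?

Any route passes through (1,2) and (2,4) in some order between (3,4) and (2,3). Summing Manhattan distances along each leg and taking the cheapest ordering ((3,4) → (2,4) → (1,2) → (2,3)) gives a lower bound of 1 + 3 + 2 = 6 moves.
A route of 6 moves achieves this: (3,4) → (2,4) → (1,4) → (1,3) → (1,2) → (2,2) → (2,3).
Since 6 matches the lower bound, it is optimal.

6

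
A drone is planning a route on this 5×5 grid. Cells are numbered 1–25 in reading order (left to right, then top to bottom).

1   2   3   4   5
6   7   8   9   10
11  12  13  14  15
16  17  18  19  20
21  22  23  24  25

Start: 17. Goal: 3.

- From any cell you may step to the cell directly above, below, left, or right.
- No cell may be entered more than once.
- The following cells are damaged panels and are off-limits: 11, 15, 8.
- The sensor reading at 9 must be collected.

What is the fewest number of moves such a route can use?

Any route passes through 9 somewhere between 17 and 3. Summing Manhattan distances along the two legs (17 → 9 → 3) gives a lower bound of 4 + 2 = 6 moves.
A route of 6 moves achieves this: 17 → 12 → 13 → 14 → 9 → 4 → 3.
Since 6 matches the lower bound, it is optimal.

6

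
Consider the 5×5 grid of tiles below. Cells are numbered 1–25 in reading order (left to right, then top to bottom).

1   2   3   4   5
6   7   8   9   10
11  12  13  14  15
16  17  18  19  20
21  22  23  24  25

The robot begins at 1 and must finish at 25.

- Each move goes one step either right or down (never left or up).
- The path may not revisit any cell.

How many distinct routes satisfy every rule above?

A right/down-only route from 1 to 25 makes exactly 4 down-moves and 4 right-moves in some order.
With no other constraints that would be C(8,4) = 70 routes.
That gives 70 routes.

70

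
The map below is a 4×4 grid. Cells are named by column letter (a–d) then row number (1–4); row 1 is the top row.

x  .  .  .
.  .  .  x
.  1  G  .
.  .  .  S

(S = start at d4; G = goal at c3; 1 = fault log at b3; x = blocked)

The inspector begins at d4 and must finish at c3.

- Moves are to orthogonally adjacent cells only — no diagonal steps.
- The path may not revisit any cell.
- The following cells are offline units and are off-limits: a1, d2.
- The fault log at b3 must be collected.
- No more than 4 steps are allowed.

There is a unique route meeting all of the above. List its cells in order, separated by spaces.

The 4-move cap with required stops at b3 leaves no slack for detours.
Route from d4: left 2 to b4, up 1 to b3, right 1 to c3 — 4 moves in all.
Check: all required cells visited; 4 ≤ 4 moves.

d4 c4 b4 b3 c3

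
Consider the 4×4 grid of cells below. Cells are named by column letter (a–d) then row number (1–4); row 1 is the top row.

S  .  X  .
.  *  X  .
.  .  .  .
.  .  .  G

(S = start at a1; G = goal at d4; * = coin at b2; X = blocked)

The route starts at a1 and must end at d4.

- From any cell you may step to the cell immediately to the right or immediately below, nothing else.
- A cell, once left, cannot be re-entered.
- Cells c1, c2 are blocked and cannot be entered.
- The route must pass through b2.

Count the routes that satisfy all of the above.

A right/down-only route from a1 to d4 makes exactly 3 down-moves and 3 right-moves in some order.
With no other constraints that would be C(6,3) = 20 routes.
Split at b2 and multiply the segment counts (each segment already excludes blocked cells): a1→b2: 2; b2→d4: 3; product = 6.
That gives 6 routes.

6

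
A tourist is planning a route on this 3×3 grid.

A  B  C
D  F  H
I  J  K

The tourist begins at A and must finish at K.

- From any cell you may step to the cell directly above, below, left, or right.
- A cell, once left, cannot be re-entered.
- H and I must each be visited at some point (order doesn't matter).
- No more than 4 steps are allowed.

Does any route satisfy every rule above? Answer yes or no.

Even ignoring the no-revisit rule, getting from A to K, taking the cheapest ordering A → I → H → K needs at least 2 + 3 + 1 = 6 moves (Manhattan distance per leg), which exceeds the 4-move limit.

no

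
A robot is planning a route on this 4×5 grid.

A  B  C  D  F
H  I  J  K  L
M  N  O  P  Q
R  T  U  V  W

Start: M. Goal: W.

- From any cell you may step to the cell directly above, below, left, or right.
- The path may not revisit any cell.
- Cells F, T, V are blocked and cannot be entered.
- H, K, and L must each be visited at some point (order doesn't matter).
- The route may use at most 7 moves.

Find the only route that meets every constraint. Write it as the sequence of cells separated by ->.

M -> H -> I -> J -> K -> L -> Q -> W

The budget equals the shortest possible length, so every move has to be on a shortest route through the required cells.
Route from M: up to H, 4× right (reaching L), 2× down (reaching W) — 7 moves in all.
Check: all required cells visited; 7 ≤ 7 moves.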